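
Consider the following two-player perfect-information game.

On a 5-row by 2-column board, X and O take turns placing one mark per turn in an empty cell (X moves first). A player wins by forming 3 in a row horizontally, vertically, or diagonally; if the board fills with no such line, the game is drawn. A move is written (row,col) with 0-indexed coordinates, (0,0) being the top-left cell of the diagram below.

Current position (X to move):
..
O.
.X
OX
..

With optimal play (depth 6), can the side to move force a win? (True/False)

[../O./.X/OX/..] X move#1: (0,0):-1/X./O./.X/OX/.., (0,1):-1/.X/O./.X/OX/.., (1,1):+1/../OX/.X/OX/..*, (2,0):+1/../O./XX/OX/.., (4,0):-1/../O./.X/OX/X., (4,1):+1/../O./.X/OX/.X
[../OX/.X/OX/..] end (terminal -1, O#2); searched ../O./.X/OX/.. to 6

X winning at [../O./.X/OX/..]: True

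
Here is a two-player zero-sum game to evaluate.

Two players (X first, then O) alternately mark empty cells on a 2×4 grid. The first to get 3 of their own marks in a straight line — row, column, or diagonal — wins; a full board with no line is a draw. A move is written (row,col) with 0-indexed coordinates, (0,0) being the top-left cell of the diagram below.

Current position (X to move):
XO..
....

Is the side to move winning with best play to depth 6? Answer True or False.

X winning at [XO../....]: False

p1 X@[XO../....]: (0,2)[XOX./....]+0* (0,3)[XO.X/....]+0 (1,0)[XO../X...]+0 (1,1)[XO../.X..]+0 (1,2)[XO../..X.]+0 (1,3)[XO../...X]+0
p2 O@[XOX./....]: (0,3)[XOXO/....]+0* (1,0)[XOX./O...]+0 (1,1)[XOX./.O..]+0 (1,2)[XOX./..O.]+0 (1,3)[XOX./...O]+0
p3 X@[XOXO/....]: (1,0)[XOXO/X...]+0* (1,1)[XOXO/.X..]+0 (1,2)[XOXO/..X.]+0 (1,3)[XOXO/...X]+0
p4 O@[XOXO/X...]: (1,1)[XOXO/XO..]+0* (1,2)[XOXO/X.O.]+0 (1,3)[XOXO/X..O]+0
p5 X@[XOXO/XO..]: (1,2)[XOXO/XOX.]+0* (1,3)[XOXO/XO.X]+0
p6 O@[XOXO/XOX.]: (1,3)[XOXO/XOXO]+0*
p7 X@[XOXO/XOXO] terminal +0; root [XO../....] d6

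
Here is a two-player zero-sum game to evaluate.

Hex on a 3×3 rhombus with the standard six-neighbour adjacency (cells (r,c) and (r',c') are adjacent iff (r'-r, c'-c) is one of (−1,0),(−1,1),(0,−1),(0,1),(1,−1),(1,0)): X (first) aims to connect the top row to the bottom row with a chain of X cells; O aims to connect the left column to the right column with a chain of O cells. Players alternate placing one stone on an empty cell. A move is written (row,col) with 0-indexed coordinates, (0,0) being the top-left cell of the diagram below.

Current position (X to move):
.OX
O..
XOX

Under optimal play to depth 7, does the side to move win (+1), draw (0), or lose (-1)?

value(.OX/O../XOX, X) = +1

[.OX/O../XOX] X move#1: (0,0):+1/XOX/O../XOX*, (1,1):+1/.OX/OX./XOX, (1,2):+1/.OX/O.X/XOX
[XOX/O../XOX] O move#2: (1,1):-1/XOX/OO./XOX*, (1,2):-1/XOX/O.O/XOX
[XOX/OO./XOX] X move#3: (1,2):+1/XOX/OOX/XOX*
[XOX/OOX/XOX] end (terminal -1, O#4); searched .OX/O../XOX to 7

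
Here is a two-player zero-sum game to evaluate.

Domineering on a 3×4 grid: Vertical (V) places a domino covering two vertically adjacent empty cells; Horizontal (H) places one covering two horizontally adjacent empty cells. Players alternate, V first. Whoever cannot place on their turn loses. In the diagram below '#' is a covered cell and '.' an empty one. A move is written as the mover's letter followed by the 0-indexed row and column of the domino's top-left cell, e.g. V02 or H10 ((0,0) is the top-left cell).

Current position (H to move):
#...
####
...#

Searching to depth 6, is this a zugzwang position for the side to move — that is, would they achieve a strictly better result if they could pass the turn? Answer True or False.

ply 1, H at #.../####/...# | H01=+1→###./####/...#*; H02=+1→#.##/####/...#; H20=+1→#.../####/##.#; H21=+1→#.../####/.###
ply 2: ###./####/...# is terminal -1 (V); from #.../####/...# depth 6
if H skipped the turn, V would face:
~ ply 1: #.../####/...# is terminal -1 (V); from #.../####/...# depth 6
compare (H): move=+1 vs pass=+1

zugzwang(#.../####/...#, H) = False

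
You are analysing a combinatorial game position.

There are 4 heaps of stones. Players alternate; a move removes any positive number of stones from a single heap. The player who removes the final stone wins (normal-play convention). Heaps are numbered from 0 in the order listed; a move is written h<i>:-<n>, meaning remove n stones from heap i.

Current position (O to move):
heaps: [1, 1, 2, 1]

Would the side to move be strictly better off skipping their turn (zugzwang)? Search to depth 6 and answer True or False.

[(1,1,2,1)] O move#1: h0:-1:-1/(0,1,2,1), h1:-1:-1/(1,0,2,1), h2:-1:+1/(1,1,1,1)*, h2:-2:-1/(1,1,0,1), h3:-1:-1/(1,1,2,0)
[(1,1,1,1)] X move#2: h0:-1:-1/(0,1,1,1)*, h1:-1:-1/(1,0,1,1), h2:-1:-1/(1,1,0,1), h3:-1:-1/(1,1,1,0)
[(0,1,1,1)] O move#3: h1:-1:+1/(0,0,1,1)*, h2:-1:+1/(0,1,0,1), h3:-1:+1/(0,1,1,0)
[(0,0,1,1)] X move#4: h2:-1:-1/(0,0,0,1)*, h3:-1:-1/(0,0,1,0)
[(0,0,0,1)] O move#5: h3:-1:+1/(0,0,0,0)*
[(0,0,0,0)] end (terminal -1, X#6); searched (1,1,2,1) to 6
if O skipped the turn, X would face:
~ [(1,1,2,1)] X move#1: h0:-1:-1/(0,1,2,1), h1:-1:-1/(1,0,2,1), h2:-1:+1/(1,1,1,1)*, h2:-2:-1/(1,1,0,1), h3:-1:-1/(1,1,2,0)
~ [(1,1,1,1)] O move#2: h0:-1:-1/(0,1,1,1)*, h1:-1:-1/(1,0,1,1), h2:-1:-1/(1,1,0,1), h3:-1:-1/(1,1,1,0)
~ [(0,1,1,1)] X move#3: h1:-1:+1/(0,0,1,1)*, h2:-1:+1/(0,1,0,1), h3:-1:+1/(0,1,1,0)
~ [(0,0,1,1)] O move#4: h2:-1:-1/(0,0,0,1)*, h3:-1:-1/(0,0,1,0)
~ [(0,0,0,1)] X move#5: h3:-1:+1/(0,0,0,0)*
~ [(0,0,0,0)] end (terminal -1, O#6); searched (1,1,2,1) to 6
compare (O): move=+1 vs pass=-1

zugzwang((1,1,2,1), O) = False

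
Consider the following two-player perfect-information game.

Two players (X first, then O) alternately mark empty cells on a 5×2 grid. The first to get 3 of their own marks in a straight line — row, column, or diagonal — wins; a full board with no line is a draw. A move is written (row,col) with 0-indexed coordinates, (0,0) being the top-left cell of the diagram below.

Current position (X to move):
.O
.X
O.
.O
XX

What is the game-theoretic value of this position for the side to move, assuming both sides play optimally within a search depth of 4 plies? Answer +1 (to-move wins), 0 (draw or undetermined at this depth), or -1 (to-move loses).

value(.O/.X/O./.O/XX, X) = 0

ply 1, X at .O/.X/O./.O/XX | (0,0)=+0→XO/.X/O./.O/XX*; (1,0)=+0→.O/XX/O./.O/XX; (2,1)=-1→.O/.X/OX/.O/XX; (3,0)=+0→.O/.X/O./XO/XX
ply 2, O at XO/.X/O./.O/XX | (1,0)=+0→XO/OX/O./.O/XX*; (2,1)=+0→XO/.X/OO/.O/XX; (3,0)=+0→XO/.X/O./OO/XX
ply 3, X at XO/OX/O./.O/XX | (2,1)=-1→XO/OX/OX/.O/XX; (3,0)=+0→XO/OX/O./XO/XX*
ply 4, O at XO/OX/O./XO/XX | (2,1)=+0→XO/OX/OO/XO/XX*
ply 5: XO/OX/OO/XO/XX is terminal +0 (X); from .O/.X/O./.O/XX depth 4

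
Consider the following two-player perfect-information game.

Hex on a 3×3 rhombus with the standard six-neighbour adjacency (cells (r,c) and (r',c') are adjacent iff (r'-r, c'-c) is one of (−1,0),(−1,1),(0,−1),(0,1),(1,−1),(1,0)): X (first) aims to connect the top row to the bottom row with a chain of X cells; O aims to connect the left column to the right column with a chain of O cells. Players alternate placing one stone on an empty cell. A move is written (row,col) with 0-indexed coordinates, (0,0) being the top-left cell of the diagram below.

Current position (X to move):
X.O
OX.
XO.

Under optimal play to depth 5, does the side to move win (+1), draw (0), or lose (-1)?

value(X.O/OX./XO., X) = +1

p1 X@[X.O/OX./XO.]: (0,1)[XXO/OX./XO.]+1* (1,2)[X.O/OXX/XO.]-1 (2,2)[X.O/OX./XOX]-1
p2 O@[XXO/OX./XO.] terminal -1; root [X.O/OX./XO.] d5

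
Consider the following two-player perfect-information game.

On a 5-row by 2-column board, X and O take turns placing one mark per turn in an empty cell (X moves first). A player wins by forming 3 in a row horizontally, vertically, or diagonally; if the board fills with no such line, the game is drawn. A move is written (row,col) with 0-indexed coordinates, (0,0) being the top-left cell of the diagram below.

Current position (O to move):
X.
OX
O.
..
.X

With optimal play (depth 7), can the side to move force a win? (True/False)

[X./OX/O./../.X] O move#1: (0,1):+0/XO/OX/O./../.X, (2,1):+0/X./OX/OO/../.X, (3,0):+1/X./OX/O./O./.X*, (3,1):+0/X./OX/O./.O/.X, (4,0):+0/X./OX/O./../OX
[X./OX/O./O./.X] end (terminal -1, X#2); searched X./OX/O./../.X to 7

O winning at [X./OX/O./../.X]: True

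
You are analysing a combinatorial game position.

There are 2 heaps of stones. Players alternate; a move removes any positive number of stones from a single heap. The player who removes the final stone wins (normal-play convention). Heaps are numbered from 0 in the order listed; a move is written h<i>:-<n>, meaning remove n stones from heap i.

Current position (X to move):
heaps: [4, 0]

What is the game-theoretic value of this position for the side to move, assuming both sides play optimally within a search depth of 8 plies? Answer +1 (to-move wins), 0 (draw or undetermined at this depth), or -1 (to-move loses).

[(4,0)] X move#1: h0:-1:-1/(3,0), h0:-2:-1/(2,0), h0:-3:-1/(1,0), h0:-4:+1/(0,0)*
[(0,0)] end (terminal -1, O#2); searched (4,0) to 8

value((4,0), X) = +1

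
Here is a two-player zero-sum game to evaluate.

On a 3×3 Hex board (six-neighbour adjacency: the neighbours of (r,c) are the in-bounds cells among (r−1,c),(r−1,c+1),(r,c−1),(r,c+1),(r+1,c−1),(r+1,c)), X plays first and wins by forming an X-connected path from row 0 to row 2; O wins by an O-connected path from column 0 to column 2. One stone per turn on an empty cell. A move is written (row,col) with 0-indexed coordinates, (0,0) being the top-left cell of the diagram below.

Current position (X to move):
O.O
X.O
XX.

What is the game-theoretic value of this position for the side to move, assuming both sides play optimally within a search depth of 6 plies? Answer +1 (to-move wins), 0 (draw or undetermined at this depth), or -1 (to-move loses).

value(O.O/X.O/XX., X) = +1

[O.O/X.O/XX.] X move#1: (0,1):+1/OXO/X.O/XX.*, (1,1):-1/O.O/XXO/XX., (2,2):-1/O.O/X.O/XXX
[OXO/X.O/XX.] end (terminal -1, O#2); searched O.O/X.O/XX. to 6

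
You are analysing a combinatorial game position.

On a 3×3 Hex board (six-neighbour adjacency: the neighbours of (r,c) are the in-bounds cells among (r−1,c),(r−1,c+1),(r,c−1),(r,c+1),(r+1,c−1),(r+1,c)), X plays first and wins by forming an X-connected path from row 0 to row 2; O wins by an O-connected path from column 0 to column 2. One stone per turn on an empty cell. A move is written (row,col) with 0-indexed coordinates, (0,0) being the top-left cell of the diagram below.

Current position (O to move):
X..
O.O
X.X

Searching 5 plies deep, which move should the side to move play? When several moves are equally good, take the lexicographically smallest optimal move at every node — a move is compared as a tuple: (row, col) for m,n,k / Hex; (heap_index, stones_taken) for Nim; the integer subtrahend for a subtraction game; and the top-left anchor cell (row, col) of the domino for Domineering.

ply 1, O at X../O.O/X.X | (0,1)=+1→XO./O.O/X.X*; (0,2)=+1→X.O/O.O/X.X; (1,1)=+1→X../OOO/X.X; (2,1)=-1→X../O.O/XOX
ply 2, X at XO./O.O/X.X | (0,2)=-1→XOX/O.O/X.X*; (1,1)=-1→XO./OXO/X.X; (2,1)=-1→XO./O.O/XXX
ply 3, O at XOX/O.O/X.X | (1,1)=+1→XOX/OOO/X.X*; (2,1)=-1→XOX/O.O/XOX
ply 4: XOX/OOO/X.X is terminal -1 (X); from X../O.O/X.X depth 5

O's best at [X../O.O/X.X]: (0,1)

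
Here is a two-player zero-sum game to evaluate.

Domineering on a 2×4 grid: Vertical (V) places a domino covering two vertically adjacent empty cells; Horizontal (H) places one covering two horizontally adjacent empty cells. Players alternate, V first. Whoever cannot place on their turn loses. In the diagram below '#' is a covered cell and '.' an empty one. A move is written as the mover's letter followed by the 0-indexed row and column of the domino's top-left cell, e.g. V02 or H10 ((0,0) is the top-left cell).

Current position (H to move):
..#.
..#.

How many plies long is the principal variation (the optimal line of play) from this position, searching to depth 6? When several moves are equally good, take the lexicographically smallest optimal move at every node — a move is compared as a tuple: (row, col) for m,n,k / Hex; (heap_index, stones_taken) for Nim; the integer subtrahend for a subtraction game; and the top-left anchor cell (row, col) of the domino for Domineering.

PV length from [..#./..#.]: 3 plies

[..#./..#.] H move#1: H00:+1/###./..#.*, H10:+1/..#./###.
[###./..#.] V move#2: V03:-1/####/..##*
[####/..##] H move#3: H10:+1/####/####*
[####/####] end (terminal -1, V#4); searched ..#./..#. to 6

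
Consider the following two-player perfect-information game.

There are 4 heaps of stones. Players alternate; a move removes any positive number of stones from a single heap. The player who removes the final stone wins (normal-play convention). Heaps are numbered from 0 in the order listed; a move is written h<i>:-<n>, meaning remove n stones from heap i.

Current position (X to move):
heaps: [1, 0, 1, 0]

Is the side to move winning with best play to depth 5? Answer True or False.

p1 X@[(1,0,1,0)]: h0:-1[(0,0,1,0)]-1* h2:-1[(1,0,0,0)]-1
p2 O@[(0,0,1,0)]: h2:-1[(0,0,0,0)]+1*
p3 X@[(0,0,0,0)] terminal -1; root [(1,0,1,0)] d5

X winning at [(1,0,1,0)]: False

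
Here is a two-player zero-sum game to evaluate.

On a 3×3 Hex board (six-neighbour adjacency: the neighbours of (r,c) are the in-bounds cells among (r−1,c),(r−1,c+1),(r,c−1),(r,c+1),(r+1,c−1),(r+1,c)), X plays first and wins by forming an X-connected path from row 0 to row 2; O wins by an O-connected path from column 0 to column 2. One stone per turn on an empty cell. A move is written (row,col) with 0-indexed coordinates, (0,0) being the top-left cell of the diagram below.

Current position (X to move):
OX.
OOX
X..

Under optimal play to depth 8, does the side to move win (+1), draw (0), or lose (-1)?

ply 1, X at OX./OOX/X.. | (0,2)=+1→OXX/OOX/X..*; (2,1)=-1→OX./OOX/XX.; (2,2)=-1→OX./OOX/X.X
ply 2, O at OXX/OOX/X.. | (2,1)=-1→OXX/OOX/XO.*; (2,2)=-1→OXX/OOX/X.O
ply 3, X at OXX/OOX/XO. | (2,2)=+1→OXX/OOX/XOX*
ply 4: OXX/OOX/XOX is terminal -1 (O); from OX./OOX/X.. depth 8

value(OX./OOX/X.., X) = +1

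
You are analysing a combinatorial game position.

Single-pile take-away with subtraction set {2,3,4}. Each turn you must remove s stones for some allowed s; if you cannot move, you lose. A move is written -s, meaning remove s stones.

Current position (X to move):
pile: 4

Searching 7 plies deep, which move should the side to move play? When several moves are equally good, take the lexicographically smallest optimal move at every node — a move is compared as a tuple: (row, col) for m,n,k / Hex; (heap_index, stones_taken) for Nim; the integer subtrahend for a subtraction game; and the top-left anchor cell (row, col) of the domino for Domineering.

[4] X move#1: -2:-1/2, -3:+1/1*, -4:+1/0
[1] end (terminal -1, O#2); searched 4 to 7

X's best at [4]: -3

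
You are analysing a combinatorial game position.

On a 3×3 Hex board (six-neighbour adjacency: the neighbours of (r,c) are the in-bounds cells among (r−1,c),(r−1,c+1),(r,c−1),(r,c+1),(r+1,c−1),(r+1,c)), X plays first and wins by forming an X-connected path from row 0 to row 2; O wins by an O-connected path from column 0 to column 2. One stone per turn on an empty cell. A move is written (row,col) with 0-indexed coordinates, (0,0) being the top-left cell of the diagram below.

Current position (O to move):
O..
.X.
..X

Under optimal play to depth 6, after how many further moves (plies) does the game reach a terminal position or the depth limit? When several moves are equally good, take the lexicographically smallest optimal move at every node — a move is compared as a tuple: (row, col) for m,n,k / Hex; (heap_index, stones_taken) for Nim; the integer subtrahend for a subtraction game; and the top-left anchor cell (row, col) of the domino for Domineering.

PV length from [O../.X./..X]: 4 plies

ply 1, O at O../.X./..X | (0,1)=-1→OO./.X./..X*; (0,2)=-1→O.O/.X./..X; (1,0)=-1→O../OX./..X; (1,2)=-1→O../.XO/..X; (2,0)=-1→O../.X./O.X; (2,1)=-1→O../.X./.OX
ply 2, X at OO./.X./..X | (0,2)=+1→OOX/.X./..X*; (1,0)=-1→OO./XX./..X; (1,2)=-1→OO./.XX/..X; (2,0)=-1→OO./.X./X.X; (2,1)=-1→OO./.X./.XX
ply 3, O at OOX/.X./..X | (1,0)=-1→OOX/OX./..X*; (1,2)=-1→OOX/.XO/..X; (2,0)=-1→OOX/.X./O.X; (2,1)=-1→OOX/.X./.OX
ply 4, X at OOX/OX./..X | (1,2)=+1→OOX/OXX/..X*; (2,0)=+1→OOX/OX./X.X; (2,1)=+1→OOX/OX./.XX
ply 5: OOX/OXX/..X is terminal -1 (O); from O../.X./..X depth 6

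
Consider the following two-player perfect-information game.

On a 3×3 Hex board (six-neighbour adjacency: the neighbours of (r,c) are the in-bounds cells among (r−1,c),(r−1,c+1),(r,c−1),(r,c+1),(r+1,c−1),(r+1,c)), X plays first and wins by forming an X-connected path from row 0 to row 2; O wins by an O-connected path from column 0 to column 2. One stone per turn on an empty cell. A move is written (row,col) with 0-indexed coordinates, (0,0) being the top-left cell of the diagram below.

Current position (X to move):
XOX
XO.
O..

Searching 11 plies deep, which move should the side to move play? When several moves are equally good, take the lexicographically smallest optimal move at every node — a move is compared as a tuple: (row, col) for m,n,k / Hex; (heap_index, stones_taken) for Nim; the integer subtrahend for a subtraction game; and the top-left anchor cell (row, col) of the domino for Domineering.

X's best at [XOX/XO./O..]: (1,2)

[XOX/XO./O..] X move#1: (1,2):+1/XOX/XOX/O..*, (2,1):-1/XOX/XO./OX., (2,2):-1/XOX/XO./O.X
[XOX/XOX/O..] O move#2: (2,1):-1/XOX/XOX/OO.*, (2,2):-1/XOX/XOX/O.O
[XOX/XOX/OO.] X move#3: (2,2):+1/XOX/XOX/OOX*
[XOX/XOX/OOX] end (terminal -1, O#4); searched XOX/XO./O.. to 11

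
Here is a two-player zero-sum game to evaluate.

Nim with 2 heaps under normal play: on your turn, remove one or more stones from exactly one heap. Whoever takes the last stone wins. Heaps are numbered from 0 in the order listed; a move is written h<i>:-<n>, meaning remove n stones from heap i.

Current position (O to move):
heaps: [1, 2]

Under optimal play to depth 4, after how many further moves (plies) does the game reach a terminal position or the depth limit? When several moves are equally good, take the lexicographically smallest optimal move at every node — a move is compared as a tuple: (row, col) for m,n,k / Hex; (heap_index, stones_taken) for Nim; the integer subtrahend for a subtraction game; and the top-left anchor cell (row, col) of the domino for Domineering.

ply 1, O at (1,2) | h0:-1=-1→(0,2); h1:-1=+1→(1,1)*; h1:-2=-1→(1,0)
ply 2, X at (1,1) | h0:-1=-1→(0,1)*; h1:-1=-1→(1,0)
ply 3, O at (0,1) | h1:-1=+1→(0,0)*
ply 4: (0,0) is terminal -1 (X); from (1,2) depth 4

PV length from [(1,2)]: 3 plies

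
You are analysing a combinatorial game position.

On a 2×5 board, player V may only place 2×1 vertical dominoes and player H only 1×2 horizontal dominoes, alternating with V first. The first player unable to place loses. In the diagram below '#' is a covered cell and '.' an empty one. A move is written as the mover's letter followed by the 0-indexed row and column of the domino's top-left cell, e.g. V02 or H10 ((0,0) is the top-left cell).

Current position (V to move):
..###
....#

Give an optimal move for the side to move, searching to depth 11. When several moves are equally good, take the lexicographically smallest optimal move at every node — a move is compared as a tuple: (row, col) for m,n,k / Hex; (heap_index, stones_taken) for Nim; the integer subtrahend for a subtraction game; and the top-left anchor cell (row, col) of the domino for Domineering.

p1 V@[..###/....#]: V00[#.###/#...#]-1 V01[.####/.#..#]+1*
p2 H@[.####/.#..#]: H12[.####/.####]-1*
p3 V@[.####/.####]: V00[#####/#####]+1*
p4 H@[#####/#####] terminal -1; root [..###/....#] d11

V's best at [..###/....#]: V01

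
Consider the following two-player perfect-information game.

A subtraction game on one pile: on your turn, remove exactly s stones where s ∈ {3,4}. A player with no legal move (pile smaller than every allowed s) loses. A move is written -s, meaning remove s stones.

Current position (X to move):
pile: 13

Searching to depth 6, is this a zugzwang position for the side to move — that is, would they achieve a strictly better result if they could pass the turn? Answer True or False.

zugzwang(13, X) = False

ply 1, X at 13 | -3=-1→10; -4=+1→9*
ply 2, O at 9 | -3=-1→6*; -4=-1→5
ply 3, X at 6 | -3=-1→3; -4=+1→2*
ply 4: 2 is terminal -1 (O); from 13 depth 6
if X skipped the turn, O would face:
~ ply 1, O at 13 | -3=-1→10; -4=+1→9*
~ ply 2, X at 9 | -3=-1→6*; -4=-1→5
~ ply 3, O at 6 | -3=-1→3; -4=+1→2*
~ ply 4: 2 is terminal -1 (X); from 13 depth 6
compare (X): move=+1 vs pass=-1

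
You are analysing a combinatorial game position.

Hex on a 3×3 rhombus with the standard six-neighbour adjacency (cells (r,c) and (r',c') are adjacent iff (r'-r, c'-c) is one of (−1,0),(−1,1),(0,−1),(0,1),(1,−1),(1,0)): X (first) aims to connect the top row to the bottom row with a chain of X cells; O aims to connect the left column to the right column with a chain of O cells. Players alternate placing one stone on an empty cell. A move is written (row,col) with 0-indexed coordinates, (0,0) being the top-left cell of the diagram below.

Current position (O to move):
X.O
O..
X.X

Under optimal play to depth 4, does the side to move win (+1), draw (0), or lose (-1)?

p1 O@[X.O/O../X.X]: (0,1)[XOO/O../X.X]+1* (1,1)[X.O/OO./X.X]+1 (1,2)[X.O/O.O/X.X]+1 (2,1)[X.O/O../XOX]+1
p2 X@[XOO/O../X.X] terminal -1; root [X.O/O../X.X] d4

value(X.O/O../X.X, O) = +1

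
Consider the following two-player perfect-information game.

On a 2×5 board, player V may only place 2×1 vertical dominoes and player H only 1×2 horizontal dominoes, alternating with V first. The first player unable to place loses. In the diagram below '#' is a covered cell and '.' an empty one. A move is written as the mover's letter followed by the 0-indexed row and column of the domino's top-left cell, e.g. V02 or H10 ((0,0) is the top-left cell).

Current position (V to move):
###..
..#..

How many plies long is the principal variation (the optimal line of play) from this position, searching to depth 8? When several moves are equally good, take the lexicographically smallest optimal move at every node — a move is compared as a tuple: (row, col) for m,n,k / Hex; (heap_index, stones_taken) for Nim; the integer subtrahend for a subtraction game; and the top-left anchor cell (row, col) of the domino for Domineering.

PV length from [###../..#..]: 3 plies

ply 1, V at ###../..#.. | V03=+1→####./..##.*; V04=+1→###.#/..#.#
ply 2, H at ####./..##. | H10=-1→####./####.*
ply 3, V at ####./####. | V04=+1→#####/#####*
ply 4: #####/##### is terminal -1 (H); from ###../..#.. depth 8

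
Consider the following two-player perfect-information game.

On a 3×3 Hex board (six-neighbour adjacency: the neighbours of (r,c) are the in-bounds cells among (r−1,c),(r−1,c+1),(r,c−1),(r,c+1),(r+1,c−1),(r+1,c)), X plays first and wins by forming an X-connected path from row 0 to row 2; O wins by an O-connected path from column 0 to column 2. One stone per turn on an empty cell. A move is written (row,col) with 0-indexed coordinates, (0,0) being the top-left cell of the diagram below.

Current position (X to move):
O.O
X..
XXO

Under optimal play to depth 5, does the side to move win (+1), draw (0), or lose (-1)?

value(O.O/X../XXO, X) = +1

p1 X@[O.O/X../XXO]: (0,1)[OXO/X../XXO]+1* (1,1)[O.O/XX./XXO]-1 (1,2)[O.O/X.X/XXO]-1
p2 O@[OXO/X../XXO] terminal -1; root [O.O/X../XXO] d5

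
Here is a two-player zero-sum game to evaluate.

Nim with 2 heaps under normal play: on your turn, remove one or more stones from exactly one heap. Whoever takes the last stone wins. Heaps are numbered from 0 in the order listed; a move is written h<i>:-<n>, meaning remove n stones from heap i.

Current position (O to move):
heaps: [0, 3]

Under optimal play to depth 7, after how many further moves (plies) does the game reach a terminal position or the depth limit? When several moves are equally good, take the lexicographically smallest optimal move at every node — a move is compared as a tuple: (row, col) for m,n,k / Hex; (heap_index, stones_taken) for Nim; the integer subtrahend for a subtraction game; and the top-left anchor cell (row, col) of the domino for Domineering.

p1 O@[(0,3)]: h1:-1[(0,2)]-1 h1:-2[(0,1)]-1 h1:-3[(0,0)]+1*
p2 X@[(0,0)] terminal -1; root [(0,3)] d7

PV length from [(0,3)]: 1 ply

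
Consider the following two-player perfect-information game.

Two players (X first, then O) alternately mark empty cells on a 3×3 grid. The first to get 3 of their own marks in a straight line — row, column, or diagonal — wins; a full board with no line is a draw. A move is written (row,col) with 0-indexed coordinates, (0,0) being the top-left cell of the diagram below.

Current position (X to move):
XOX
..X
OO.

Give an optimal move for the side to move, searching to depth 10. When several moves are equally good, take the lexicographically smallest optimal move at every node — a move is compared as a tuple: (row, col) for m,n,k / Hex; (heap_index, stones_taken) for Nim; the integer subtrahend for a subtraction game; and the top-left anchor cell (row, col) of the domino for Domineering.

p1 X@[XOX/..X/OO.]: (1,0)[XOX/X.X/OO.]-1 (1,1)[XOX/.XX/OO.]-1 (2,2)[XOX/..X/OOX]+1*
p2 O@[XOX/..X/OOX] terminal -1; root [XOX/..X/OO.] d10

X's best at [XOX/..X/OO.]: (2,2)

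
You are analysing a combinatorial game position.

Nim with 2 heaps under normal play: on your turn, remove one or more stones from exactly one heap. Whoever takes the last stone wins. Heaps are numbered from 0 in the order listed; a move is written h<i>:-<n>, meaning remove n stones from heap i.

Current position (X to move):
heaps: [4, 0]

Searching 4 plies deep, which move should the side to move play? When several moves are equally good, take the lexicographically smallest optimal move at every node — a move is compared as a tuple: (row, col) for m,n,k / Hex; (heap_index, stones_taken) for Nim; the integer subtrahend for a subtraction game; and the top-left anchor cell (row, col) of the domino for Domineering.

[(4,0)] X move#1: h0:-1:-1/(3,0), h0:-2:-1/(2,0), h0:-3:-1/(1,0), h0:-4:+1/(0,0)*
[(0,0)] end (terminal -1, O#2); searched (4,0) to 4

X's best at [(4,0)]: h0:-4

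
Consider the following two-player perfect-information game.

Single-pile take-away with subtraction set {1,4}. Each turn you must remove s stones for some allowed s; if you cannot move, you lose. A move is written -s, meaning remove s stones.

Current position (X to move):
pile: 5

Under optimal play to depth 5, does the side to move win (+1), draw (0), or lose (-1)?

value(5, X) = -1

[5] X move#1: -1:-1/4*, -4:-1/1
[4] O move#2: -1:-1/3, -4:+1/0*
[0] end (terminal -1, X#3); searched 5 to 5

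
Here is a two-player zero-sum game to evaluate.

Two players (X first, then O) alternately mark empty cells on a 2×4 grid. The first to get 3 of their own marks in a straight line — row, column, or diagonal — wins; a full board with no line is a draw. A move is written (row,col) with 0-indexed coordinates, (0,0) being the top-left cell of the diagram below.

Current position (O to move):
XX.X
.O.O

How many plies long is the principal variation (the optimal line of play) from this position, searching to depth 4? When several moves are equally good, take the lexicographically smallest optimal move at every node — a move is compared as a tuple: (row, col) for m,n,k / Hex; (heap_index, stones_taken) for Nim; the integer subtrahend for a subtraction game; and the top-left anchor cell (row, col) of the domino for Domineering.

ply 1, O at XX.X/.O.O | (0,2)=+0→XXOX/.O.O; (1,0)=-1→XX.X/OO.O; (1,2)=+1→XX.X/.OOO*
ply 2: XX.X/.OOO is terminal -1 (X); from XX.X/.O.O depth 4

PV length from [XX.X/.O.O]: 1 ply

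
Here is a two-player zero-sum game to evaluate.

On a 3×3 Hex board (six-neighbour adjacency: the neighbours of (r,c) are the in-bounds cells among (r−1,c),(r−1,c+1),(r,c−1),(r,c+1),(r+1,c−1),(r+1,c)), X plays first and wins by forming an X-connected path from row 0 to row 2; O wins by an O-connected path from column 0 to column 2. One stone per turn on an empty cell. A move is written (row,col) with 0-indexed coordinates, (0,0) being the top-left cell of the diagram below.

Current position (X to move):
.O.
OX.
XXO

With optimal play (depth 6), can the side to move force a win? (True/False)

[.O./OX./XXO] X move#1: (0,0):-1/XO./OX./XXO, (0,2):+1/.OX/OX./XXO*, (1,2):-1/.O./OXX/XXO
[.OX/OX./XXO] end (terminal -1, O#2); searched .O./OX./XXO to 6

X winning at [.O./OX./XXO]: True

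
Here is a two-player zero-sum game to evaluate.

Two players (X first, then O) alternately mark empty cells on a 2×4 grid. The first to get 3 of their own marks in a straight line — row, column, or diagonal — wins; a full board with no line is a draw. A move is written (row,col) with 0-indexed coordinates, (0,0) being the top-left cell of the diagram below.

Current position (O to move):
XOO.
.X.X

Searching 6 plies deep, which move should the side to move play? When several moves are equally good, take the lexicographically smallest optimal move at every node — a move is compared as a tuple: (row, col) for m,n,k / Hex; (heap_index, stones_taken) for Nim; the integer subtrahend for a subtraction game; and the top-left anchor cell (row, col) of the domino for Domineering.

[XOO./.X.X] O move#1: (0,3):+1/XOOO/.X.X*, (1,0):-1/XOO./OX.X, (1,2):+0/XOO./.XOX
[XOOO/.X.X] end (terminal -1, X#2); searched XOO./.X.X to 6

O's best at [XOO./.X.X]: (0,3)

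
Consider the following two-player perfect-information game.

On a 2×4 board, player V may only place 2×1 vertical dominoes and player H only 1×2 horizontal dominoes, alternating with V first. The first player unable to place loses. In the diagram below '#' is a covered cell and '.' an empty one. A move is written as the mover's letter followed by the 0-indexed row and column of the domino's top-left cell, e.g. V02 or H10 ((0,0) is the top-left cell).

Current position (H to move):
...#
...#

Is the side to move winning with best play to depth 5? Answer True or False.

ply 1, H at ...#/...# | H00=+1→##.#/...#*; H01=+1→.###/...#; H10=+1→...#/##.#; H11=+1→...#/.###
ply 2, V at ##.#/...# | V02=-1→####/..##*
ply 3, H at ####/..## | H10=+1→####/####*
ply 4: ####/#### is terminal -1 (V); from ...#/...# depth 5

H winning at [...#/...#]: True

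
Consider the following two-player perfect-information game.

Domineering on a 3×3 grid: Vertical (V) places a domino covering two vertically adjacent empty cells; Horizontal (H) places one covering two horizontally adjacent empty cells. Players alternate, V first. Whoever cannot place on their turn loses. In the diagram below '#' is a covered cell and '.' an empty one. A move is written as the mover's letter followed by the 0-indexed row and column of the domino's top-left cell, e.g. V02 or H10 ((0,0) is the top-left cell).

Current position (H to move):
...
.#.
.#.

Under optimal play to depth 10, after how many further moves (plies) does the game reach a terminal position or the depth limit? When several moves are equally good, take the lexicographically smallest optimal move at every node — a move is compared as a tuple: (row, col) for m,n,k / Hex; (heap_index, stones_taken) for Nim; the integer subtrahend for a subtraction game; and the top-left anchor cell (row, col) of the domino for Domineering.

PV length from [.../.#./.#.]: 2 plies

ply 1, H at .../.#./.#. | H00=-1→##./.#./.#.*; H01=-1→.##/.#./.#.
ply 2, V at ##./.#./.#. | V02=+1→###/.##/.#.*; V10=+1→##./##./##.; V12=+1→##./.##/.##
ply 3: ###/.##/.#. is terminal -1 (H); from .../.#./.#. depth 10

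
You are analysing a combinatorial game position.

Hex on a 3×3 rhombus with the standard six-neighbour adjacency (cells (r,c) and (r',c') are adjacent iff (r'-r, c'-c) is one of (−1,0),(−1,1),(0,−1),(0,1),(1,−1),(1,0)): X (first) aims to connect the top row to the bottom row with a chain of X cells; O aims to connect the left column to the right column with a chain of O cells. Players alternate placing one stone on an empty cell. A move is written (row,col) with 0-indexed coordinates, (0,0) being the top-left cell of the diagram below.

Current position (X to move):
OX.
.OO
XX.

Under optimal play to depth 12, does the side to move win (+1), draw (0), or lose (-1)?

value(OX./.OO/XX., X) = +1

[OX./.OO/XX.] X move#1: (0,2):-1/OXX/.OO/XX., (1,0):+1/OX./XOO/XX.*, (2,2):-1/OX./.OO/XXX
[OX./XOO/XX.] end (terminal -1, O#2); searched OX./.OO/XX. to 12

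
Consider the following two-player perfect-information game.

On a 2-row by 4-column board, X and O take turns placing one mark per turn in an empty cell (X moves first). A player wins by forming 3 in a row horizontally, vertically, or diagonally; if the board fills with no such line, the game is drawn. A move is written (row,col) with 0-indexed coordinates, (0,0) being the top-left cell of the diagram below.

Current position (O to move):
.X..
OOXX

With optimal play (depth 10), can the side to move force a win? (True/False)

p1 O@[.X../OOXX]: (0,0)[OX../OOXX]+0* (0,2)[.XO./OOXX]+0 (0,3)[.X.O/OOXX]+0
p2 X@[OX../OOXX]: (0,2)[OXX./OOXX]+0* (0,3)[OX.X/OOXX]+0
p3 O@[OXX./OOXX]: (0,3)[OXXO/OOXX]+0*
p4 X@[OXXO/OOXX] terminal +0; root [.X../OOXX] d10

O winning at [.X../OOXX]: False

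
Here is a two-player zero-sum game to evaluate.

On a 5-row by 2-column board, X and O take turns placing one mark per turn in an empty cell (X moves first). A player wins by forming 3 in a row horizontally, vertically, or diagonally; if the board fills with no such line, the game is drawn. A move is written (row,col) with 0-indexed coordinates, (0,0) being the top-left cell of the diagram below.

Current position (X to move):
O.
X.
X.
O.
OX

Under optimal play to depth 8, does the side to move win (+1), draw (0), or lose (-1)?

value(O./X./X./O./OX, X) = 0

p1 X@[O./X./X./O./OX]: (0,1)[OX/X./X./O./OX]+0* (1,1)[O./XX/X./O./OX]+0 (2,1)[O./X./XX/O./OX]+0 (3,1)[O./X./X./OX/OX]+0
p2 O@[OX/X./X./O./OX]: (1,1)[OX/XO/X./O./OX]+0* (2,1)[OX/X./XO/O./OX]+0 (3,1)[OX/X./X./OO/OX]+0
p3 X@[OX/XO/X./O./OX]: (2,1)[OX/XO/XX/O./OX]+0* (3,1)[OX/XO/X./OX/OX]+0
p4 O@[OX/XO/XX/O./OX]: (3,1)[OX/XO/XX/OO/OX]+0*
p5 X@[OX/XO/XX/OO/OX] terminal +0; root [O./X./X./O./OX] d8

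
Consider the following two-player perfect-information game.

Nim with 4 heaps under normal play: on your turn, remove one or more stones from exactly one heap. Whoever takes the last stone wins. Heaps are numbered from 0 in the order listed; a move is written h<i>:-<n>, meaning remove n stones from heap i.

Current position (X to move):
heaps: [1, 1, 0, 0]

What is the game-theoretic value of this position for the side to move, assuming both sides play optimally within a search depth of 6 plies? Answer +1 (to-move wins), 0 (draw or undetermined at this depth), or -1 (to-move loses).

value((1,1,0,0), X) = -1

ply 1, X at (1,1,0,0) | h0:-1=-1→(0,1,0,0)*; h1:-1=-1→(1,0,0,0)
ply 2, O at (0,1,0,0) | h1:-1=+1→(0,0,0,0)*
ply 3: (0,0,0,0) is terminal -1 (X); from (1,1,0,0) depth 6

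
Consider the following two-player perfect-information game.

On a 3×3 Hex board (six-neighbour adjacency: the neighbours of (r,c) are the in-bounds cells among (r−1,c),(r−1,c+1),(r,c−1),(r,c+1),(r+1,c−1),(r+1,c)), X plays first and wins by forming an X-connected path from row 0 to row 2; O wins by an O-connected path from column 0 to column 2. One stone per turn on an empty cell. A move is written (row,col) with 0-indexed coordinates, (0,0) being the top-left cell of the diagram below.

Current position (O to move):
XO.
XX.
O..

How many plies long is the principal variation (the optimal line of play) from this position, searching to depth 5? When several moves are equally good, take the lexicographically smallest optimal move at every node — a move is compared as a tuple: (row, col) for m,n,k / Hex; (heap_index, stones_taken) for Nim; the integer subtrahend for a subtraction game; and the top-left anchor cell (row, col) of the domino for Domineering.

PV length from [XO./XX./O..]: 3 plies

[XO./XX./O..] O move#1: (0,2):-1/XOO/XX./O.., (1,2):-1/XO./XXO/O.., (2,1):+1/XO./XX./OO.*, (2,2):-1/XO./XX./O.O
[XO./XX./OO.] X move#2: (0,2):-1/XOX/XX./OO.*, (1,2):-1/XO./XXX/OO., (2,2):-1/XO./XX./OOX
[XOX/XX./OO.] O move#3: (1,2):+1/XOX/XXO/OO.*, (2,2):+1/XOX/XX./OOO
[XOX/XXO/OO.] end (terminal -1, X#4); searched XO./XX./O.. to 5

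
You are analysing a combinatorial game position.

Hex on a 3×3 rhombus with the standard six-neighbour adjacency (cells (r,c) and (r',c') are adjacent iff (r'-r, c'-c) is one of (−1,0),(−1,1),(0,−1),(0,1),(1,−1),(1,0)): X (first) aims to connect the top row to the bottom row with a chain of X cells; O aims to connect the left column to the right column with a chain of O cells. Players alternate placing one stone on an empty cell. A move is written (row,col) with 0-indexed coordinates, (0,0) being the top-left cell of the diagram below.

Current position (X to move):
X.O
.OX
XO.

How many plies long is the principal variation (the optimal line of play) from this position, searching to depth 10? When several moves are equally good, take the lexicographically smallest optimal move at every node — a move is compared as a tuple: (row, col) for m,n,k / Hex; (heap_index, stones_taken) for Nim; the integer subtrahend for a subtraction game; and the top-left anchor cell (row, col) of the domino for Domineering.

ply 1, X at X.O/.OX/XO. | (0,1)=-1→XXO/.OX/XO.; (1,0)=+1→X.O/XOX/XO.*; (2,2)=-1→X.O/.OX/XOX
ply 2: X.O/XOX/XO. is terminal -1 (O); from X.O/.OX/XO. depth 10

PV length from [X.O/.OX/XO.]: 1 ply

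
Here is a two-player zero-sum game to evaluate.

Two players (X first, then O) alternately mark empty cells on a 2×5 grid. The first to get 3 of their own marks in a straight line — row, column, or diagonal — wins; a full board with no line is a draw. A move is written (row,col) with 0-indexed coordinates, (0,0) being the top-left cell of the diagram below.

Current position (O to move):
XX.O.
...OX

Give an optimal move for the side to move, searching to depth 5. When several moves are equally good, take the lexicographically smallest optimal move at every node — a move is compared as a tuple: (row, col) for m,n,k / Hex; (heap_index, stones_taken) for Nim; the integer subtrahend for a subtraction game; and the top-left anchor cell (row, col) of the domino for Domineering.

[XX.O./...OX] O move#1: (0,2):+0/XXOO./...OX*, (0,4):-1/XX.OO/...OX, (1,0):-1/XX.O./O..OX, (1,1):-1/XX.O./.O.OX, (1,2):-1/XX.O./..OOX
[XXOO./...OX] X move#2: (0,4):+0/XXOOX/...OX*, (1,0):-1/XXOO./X..OX, (1,1):-1/XXOO./.X.OX, (1,2):-1/XXOO./..XOX
[XXOOX/...OX] O move#3: (1,0):+0/XXOOX/O..OX*, (1,1):+0/XXOOX/.O.OX, (1,2):+0/XXOOX/..OOX
[XXOOX/O..OX] X move#4: (1,1):+0/XXOOX/OX.OX*, (1,2):+0/XXOOX/O.XOX
[XXOOX/OX.OX] O move#5: (1,2):+0/XXOOX/OXOOX*
[XXOOX/OXOOX] end (terminal +0, X#6); searched XX.O./...OX to 5

O's best at [XX.O./...OX]: (0,2)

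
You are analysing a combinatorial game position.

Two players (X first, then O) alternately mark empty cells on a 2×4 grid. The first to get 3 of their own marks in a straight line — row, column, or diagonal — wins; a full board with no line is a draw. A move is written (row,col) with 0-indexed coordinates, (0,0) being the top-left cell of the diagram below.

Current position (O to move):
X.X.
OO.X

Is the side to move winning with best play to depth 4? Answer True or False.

[X.X./OO.X] O move#1: (0,1):+0/XOX./OO.X, (0,3):-1/X.XO/OO.X, (1,2):+1/X.X./OOOX*
[X.X./OOOX] end (terminal -1, X#2); searched X.X./OO.X to 4

O winning at [X.X./OO.X]: True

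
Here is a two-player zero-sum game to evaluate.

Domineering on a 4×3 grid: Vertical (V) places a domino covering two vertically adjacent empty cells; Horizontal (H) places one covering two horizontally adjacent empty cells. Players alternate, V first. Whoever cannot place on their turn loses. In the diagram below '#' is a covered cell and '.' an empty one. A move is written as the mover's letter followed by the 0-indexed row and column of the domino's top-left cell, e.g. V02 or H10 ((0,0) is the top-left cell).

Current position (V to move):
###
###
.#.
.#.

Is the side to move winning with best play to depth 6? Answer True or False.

V winning at [###/###/.#./.#.]: True

p1 V@[###/###/.#./.#.]: V20[###/###/##./##.]+1* V22[###/###/.##/.##]+1
p2 H@[###/###/##./##.] terminal -1; root [###/###/.#./.#.] d6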